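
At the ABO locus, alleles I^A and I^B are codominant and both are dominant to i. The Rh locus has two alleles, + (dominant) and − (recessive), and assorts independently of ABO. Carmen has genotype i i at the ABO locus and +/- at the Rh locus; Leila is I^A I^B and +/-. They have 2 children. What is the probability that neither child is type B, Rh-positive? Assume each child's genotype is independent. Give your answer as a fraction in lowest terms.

ABO cross i i × I^A I^B → 1/2 A, 1/2 B.
Rh cross +/- × +/- → 3/4 Rh+, 1/4 Rh-; so P(type B, Rh-positive) = 1/2 × 3/4 = 3/8 per child.
P(not type B, Rh-positive) = 5/8 for one child; (5/8)^2 = 25/64.

25/64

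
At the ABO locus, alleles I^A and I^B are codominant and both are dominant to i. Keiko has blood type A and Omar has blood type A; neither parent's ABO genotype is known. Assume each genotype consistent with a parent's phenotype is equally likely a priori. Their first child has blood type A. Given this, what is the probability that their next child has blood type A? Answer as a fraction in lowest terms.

19/20

Possible genotypes: Keiko ∈ {I^A I^A, I^A i}; Omar ∈ {I^A I^A, I^A i}.
Weight each parental genotype pair by prior × P(type-A child):
  I^A I^A × I^A I^A: posterior weight 4/15; P(next child type A) = 1.
  I^A I^A × I^A i: posterior weight 4/15; P(next child type A) = 1.
  I^A i × I^A I^A: posterior weight 4/15; P(next child type A) = 1.
  I^A i × I^A i: posterior weight 1/5; P(next child type A) = 3/4.
Weighted sum = 19/20.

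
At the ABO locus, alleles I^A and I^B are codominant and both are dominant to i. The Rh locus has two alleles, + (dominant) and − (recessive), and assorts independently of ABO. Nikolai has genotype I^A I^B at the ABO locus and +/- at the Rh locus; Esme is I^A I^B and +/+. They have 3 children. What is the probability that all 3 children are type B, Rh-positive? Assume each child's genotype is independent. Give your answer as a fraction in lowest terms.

1/64

ABO cross I^A I^B × I^A I^B → 1/4 A, 1/4 B, 1/2 AB.
Rh cross +/- × +/+ → 1 Rh+; so P(type B, Rh-positive) = 1/4 × 1 = 1/4 per child.
All 3 independent: (1/4)^3 = 1/64.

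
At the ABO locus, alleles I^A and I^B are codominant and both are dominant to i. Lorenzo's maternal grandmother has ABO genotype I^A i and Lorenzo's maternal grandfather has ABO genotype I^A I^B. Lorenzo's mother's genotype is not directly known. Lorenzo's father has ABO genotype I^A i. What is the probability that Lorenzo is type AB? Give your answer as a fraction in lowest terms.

1/8

Lorenzo's mother's ABO genotype from I^A i × I^A I^B: 1/4 I^A I^A, 1/4 I^A I^B, 1/4 I^A i, 1/4 I^B i.
Crossing each possibility with the father I^A i and summing P(type AB): 1/4·0 + 1/4·1/4 + 1/4·0 + 1/4·1/4 = 1/8.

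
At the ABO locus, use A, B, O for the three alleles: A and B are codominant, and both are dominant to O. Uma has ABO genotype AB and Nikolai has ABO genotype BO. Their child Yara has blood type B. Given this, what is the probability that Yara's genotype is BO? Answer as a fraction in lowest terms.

Cross AB × BO → 1/4 AB, 1/4 AO, 1/4 BB, 1/4 BO.
Type-B genotypes among offspring: BB (1/4), BO (1/4); total 1/2.
P(BO | type B) = (1/4) / (1/2) = 1/2.

1/2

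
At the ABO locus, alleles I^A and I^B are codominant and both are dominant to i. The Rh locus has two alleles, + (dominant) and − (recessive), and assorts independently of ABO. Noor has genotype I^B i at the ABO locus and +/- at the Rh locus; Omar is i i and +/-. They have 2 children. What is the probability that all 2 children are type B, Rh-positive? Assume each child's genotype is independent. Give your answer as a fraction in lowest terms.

9/64

ABO cross I^B i × i i → 1/2 O, 1/2 B.
Rh cross +/- × +/- → 3/4 Rh+, 1/4 Rh-; so P(type B, Rh-positive) = 1/2 × 3/4 = 3/8 per child.
All 2 independent: (3/8)^2 = 9/64.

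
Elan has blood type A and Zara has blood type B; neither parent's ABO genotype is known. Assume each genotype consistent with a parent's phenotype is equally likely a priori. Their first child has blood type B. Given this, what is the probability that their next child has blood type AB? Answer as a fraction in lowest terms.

5/12

Possible genotypes: Elan ∈ {I^A I^A, I^A i}; Zara ∈ {I^B I^B, I^B i}.
Weight each parental genotype pair by prior × P(type-B child):
  I^A i × I^B I^B: posterior weight 2/3; P(next child type AB) = 1/2.
  I^A i × I^B i: posterior weight 1/3; P(next child type AB) = 1/4.
Weighted sum = 5/12.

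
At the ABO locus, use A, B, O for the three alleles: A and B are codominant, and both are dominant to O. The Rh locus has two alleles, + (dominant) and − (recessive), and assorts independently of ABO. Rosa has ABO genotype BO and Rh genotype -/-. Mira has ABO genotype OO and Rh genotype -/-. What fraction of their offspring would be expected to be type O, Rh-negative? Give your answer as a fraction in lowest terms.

1/2

ABO cross BO × OO → offspring phenotypes: 1/2 O, 1/2 B.
Rh cross -/- × -/- → 1 Rh-.
Independent loci: P(type O, Rh-negative) = 1/2 × 1 = 1/2.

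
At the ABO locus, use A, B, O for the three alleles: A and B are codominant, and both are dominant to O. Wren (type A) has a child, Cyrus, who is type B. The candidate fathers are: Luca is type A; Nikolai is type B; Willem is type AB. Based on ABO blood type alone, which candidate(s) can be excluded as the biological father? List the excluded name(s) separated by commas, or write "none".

A candidate is excluded only if no genotype consistent with his phenotype could produce a type B child with a type A mother.
Luca (type A): no genotype consistent with that phenotype can produce a type-B child with a type-A mother.

Luca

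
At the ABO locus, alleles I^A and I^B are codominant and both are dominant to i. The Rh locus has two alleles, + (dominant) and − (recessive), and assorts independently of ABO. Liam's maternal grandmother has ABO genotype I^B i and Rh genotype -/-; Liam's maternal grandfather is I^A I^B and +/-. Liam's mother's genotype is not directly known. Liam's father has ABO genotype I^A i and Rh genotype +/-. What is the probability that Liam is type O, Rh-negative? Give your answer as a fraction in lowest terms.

Liam's mother's ABO genotype from I^B i × I^A I^B: 1/4 I^A I^B, 1/4 I^A i, 1/4 I^B I^B, 1/4 I^B i.
Crossing each possibility with the father I^A i and summing P(type O): 1/4·0 + 1/4·1/4 + 1/4·0 + 1/4·1/4 = 1/8.
Similarly for Rh via the mother's Rh distribution: P(Rh-) = 3/8.
Independent loci: 1/8 × 3/8 = 3/64.

3/64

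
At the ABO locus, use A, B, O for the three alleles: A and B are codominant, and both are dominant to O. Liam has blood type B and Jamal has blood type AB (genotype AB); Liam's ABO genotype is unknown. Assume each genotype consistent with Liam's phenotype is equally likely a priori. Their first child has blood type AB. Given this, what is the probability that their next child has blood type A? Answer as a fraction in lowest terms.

Possible genotypes: Liam ∈ {BB, BO}; Jamal ∈ {AB}.
Weight each parental genotype pair by prior × P(type-AB child):
  BB × AB: posterior weight 2/3; P(next child type A) = 0.
  BO × AB: posterior weight 1/3; P(next child type A) = 1/4.
Weighted sum = 1/12.

1/12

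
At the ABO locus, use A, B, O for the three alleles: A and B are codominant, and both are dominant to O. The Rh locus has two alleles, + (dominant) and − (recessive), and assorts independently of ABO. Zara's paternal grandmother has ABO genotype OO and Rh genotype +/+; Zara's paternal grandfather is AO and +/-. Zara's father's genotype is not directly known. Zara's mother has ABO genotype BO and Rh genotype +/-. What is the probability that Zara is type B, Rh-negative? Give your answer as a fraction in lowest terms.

3/64

Zara's father's ABO genotype from OO × AO: 1/2 AO, 1/2 OO.
Crossing each possibility with the mother BO and summing P(type B): 1/2·1/4 + 1/2·1/2 = 3/8.
Similarly for Rh via the father's Rh distribution: P(Rh-) = 1/8.
Independent loci: 3/8 × 1/8 = 3/64.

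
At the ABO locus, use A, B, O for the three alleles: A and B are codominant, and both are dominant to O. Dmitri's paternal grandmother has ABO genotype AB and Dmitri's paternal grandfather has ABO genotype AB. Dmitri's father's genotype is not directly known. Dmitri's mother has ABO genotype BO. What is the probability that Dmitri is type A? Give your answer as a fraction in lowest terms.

Dmitri's father's ABO genotype from AB × AB: 1/4 AA, 1/2 AB, 1/4 BB.
Crossing each possibility with the mother BO and summing P(type A): 1/4·1/2 + 1/2·1/4 + 1/4·0 = 1/4.

1/4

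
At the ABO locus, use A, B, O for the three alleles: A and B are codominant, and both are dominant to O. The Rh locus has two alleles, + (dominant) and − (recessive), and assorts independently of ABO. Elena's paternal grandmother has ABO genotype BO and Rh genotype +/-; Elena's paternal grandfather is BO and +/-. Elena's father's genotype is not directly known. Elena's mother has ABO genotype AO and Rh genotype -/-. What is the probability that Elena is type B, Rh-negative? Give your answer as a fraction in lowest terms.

1/8

Elena's father's ABO genotype from BO × BO: 1/4 BB, 1/2 BO, 1/4 OO.
Crossing each possibility with the mother AO and summing P(type B): 1/4·1/2 + 1/2·1/4 + 1/4·0 = 1/4.
Similarly for Rh via the father's Rh distribution: P(Rh-) = 1/2.
Independent loci: 1/4 × 1/2 = 1/8.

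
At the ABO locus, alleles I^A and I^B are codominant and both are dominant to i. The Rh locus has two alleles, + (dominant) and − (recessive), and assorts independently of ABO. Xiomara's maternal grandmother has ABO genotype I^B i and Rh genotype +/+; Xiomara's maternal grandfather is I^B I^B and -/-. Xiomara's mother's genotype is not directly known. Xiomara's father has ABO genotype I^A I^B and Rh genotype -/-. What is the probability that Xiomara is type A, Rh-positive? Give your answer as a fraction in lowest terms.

Xiomara's mother's ABO genotype from I^B i × I^B I^B: 1/2 I^B I^B, 1/2 I^B i.
Crossing each possibility with the father I^A I^B and summing P(type A): 1/2·0 + 1/2·1/4 = 1/8.
Similarly for Rh via the mother's Rh distribution: P(Rh+) = 1/2.
Independent loci: 1/8 × 1/2 = 1/16.

1/16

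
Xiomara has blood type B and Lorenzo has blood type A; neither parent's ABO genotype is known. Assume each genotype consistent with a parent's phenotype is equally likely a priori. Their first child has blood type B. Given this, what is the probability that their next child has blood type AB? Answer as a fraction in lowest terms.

Possible genotypes: Xiomara ∈ {I^B I^B, I^B i}; Lorenzo ∈ {I^A I^A, I^A i}.
Weight each parental genotype pair by prior × P(type-B child):
  I^B I^B × I^A i: posterior weight 2/3; P(next child type AB) = 1/2.
  I^B i × I^A i: posterior weight 1/3; P(next child type AB) = 1/4.
Weighted sum = 5/12.

5/12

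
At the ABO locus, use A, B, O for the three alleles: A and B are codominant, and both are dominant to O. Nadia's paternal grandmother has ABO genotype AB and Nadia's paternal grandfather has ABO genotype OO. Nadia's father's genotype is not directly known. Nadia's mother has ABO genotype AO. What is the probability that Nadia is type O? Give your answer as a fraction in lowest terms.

Nadia's father's ABO genotype from AB × OO: 1/2 AO, 1/2 BO.
Crossing each possibility with the mother AO and summing P(type O): 1/2·1/4 + 1/2·1/4 = 1/4.

1/4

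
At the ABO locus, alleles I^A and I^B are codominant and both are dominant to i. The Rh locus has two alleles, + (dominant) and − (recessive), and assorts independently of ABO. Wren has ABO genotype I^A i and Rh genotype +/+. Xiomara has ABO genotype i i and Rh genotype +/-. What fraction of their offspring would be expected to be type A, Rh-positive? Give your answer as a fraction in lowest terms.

1/2

ABO cross I^A i × i i → offspring phenotypes: 1/2 O, 1/2 A.
Rh cross +/+ × +/- → 1 Rh+.
Independent loci: P(type A, Rh-positive) = 1/2 × 1 = 1/2.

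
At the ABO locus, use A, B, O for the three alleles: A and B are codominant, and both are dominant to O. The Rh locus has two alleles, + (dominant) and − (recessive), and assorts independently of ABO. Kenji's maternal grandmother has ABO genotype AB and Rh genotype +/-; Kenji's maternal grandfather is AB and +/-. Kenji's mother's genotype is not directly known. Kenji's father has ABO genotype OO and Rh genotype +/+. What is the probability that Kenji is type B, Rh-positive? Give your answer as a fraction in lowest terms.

Kenji's mother's ABO genotype from AB × AB: 1/4 AA, 1/2 AB, 1/4 BB.
Crossing each possibility with the father OO and summing P(type B): 1/4·0 + 1/2·1/2 + 1/4·1 = 1/2.
Similarly for Rh via the mother's Rh distribution: P(Rh+) = 1.
Independent loci: 1/2 × 1 = 1/2.

1/2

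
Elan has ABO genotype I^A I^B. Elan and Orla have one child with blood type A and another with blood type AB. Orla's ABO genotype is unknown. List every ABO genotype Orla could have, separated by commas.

For each candidate genotype of Orla, check whether crossing it with I^A I^B can produce every observed child phenotype.
  I^A I^A → possible child types {A, AB} ✓
  I^A I^B → possible child types {A, B, AB} ✓
  I^A i → possible child types {A, B, AB} ✓
  I^B I^B → possible child types {B, AB} ✗
  I^B i → possible child types {A, B, AB} ✓
  i i → possible child types {A, B} ✗

I^A I^A, I^A I^B, I^A i, I^B i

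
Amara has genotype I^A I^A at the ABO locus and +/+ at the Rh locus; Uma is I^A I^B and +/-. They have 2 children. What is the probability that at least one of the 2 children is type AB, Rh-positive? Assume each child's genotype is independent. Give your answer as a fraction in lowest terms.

3/4

ABO cross I^A I^A × I^A I^B → 1/2 A, 1/2 AB.
Rh cross +/+ × +/- → 1 Rh+; so P(type AB, Rh-positive) = 1/2 × 1 = 1/2 per child.
P(none) = (1/2)^2 = 1/4; P(at least one) = 1 − 1/4 = 3/4.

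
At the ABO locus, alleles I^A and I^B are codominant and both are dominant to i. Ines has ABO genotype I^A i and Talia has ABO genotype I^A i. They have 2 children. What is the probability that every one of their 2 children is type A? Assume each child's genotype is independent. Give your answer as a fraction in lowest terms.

ABO cross I^A i × I^A i → 1/4 O, 3/4 A.
So P(type A) = 3/4 per child.
All 2 independent: (3/4)^2 = 9/16.

9/16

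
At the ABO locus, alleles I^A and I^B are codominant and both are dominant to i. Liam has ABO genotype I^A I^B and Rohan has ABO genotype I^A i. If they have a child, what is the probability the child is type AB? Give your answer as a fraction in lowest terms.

1/4

ABO cross I^A I^B × I^A i → offspring phenotypes: 1/2 A, 1/4 B, 1/4 AB.
So P(type AB) = 1/4.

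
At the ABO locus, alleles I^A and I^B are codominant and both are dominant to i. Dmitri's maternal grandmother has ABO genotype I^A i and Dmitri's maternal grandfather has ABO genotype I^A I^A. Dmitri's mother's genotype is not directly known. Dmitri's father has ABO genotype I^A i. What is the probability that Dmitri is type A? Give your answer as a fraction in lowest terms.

Dmitri's mother's ABO genotype from I^A i × I^A I^A: 1/2 I^A I^A, 1/2 I^A i.
Crossing each possibility with the father I^A i and summing P(type A): 1/2·1 + 1/2·3/4 = 7/8.

7/8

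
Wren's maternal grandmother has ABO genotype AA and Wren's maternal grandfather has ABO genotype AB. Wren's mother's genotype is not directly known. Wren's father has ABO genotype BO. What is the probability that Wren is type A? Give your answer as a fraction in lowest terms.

Wren's mother's ABO genotype from AA × AB: 1/2 AA, 1/2 AB.
Crossing each possibility with the father BO and summing P(type A): 1/2·1/2 + 1/2·1/4 = 3/8.

3/8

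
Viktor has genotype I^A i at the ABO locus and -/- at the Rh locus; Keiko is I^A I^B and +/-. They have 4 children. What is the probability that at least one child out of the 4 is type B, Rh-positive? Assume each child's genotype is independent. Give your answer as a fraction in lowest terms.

1695/4096

ABO cross I^A i × I^A I^B → 1/2 A, 1/4 B, 1/4 AB.
Rh cross -/- × +/- → 1/2 Rh+, 1/2 Rh-; so P(type B, Rh-positive) = 1/4 × 1/2 = 1/8 per child.
P(none) = (7/8)^4 = 2401/4096; P(at least one) = 1 − 2401/4096 = 1695/4096.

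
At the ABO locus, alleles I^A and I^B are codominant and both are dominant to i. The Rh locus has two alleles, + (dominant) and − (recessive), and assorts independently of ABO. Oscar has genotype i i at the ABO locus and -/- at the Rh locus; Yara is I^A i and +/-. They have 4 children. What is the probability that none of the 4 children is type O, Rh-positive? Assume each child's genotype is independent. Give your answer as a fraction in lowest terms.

ABO cross i i × I^A i → 1/2 O, 1/2 A.
Rh cross -/- × +/- → 1/2 Rh+, 1/2 Rh-; so P(type O, Rh-positive) = 1/2 × 1/2 = 1/4 per child.
P(not type O, Rh-positive) = 3/4 for one child; (3/4)^4 = 81/256.

81/256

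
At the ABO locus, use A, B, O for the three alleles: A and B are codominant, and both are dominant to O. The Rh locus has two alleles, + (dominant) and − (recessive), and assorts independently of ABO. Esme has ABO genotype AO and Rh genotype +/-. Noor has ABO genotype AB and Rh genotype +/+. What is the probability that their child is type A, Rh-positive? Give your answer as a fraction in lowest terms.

1/2

ABO cross AO × AB → offspring phenotypes: 1/2 A, 1/4 B, 1/4 AB.
Rh cross +/- × +/+ → 1 Rh+.
Independent loci: P(type A, Rh-positive) = 1/2 × 1 = 1/2.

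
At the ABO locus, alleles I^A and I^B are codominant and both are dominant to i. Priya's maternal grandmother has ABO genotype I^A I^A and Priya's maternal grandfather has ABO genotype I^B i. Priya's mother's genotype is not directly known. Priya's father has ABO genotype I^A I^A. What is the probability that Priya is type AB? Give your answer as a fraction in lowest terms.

Priya's mother's ABO genotype from I^A I^A × I^B i: 1/2 I^A I^B, 1/2 I^A i.
Crossing each possibility with the father I^A I^A and summing P(type AB): 1/2·1/2 + 1/2·0 = 1/4.

1/4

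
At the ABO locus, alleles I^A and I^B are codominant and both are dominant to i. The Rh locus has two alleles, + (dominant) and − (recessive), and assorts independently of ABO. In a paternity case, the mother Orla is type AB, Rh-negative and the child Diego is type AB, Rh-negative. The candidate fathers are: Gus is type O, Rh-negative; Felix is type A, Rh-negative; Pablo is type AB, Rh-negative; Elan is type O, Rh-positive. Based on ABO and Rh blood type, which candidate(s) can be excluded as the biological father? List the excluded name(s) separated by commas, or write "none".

A candidate is excluded only if no genotype consistent with his phenotype could produce a type AB, Rh-negative child with a type AB, Rh-negative mother.
Gus (type O, Rh-): no genotype consistent with that phenotype can produce a type-AB Rh- child with a type-AB mother.
Elan (type O, Rh+): no genotype consistent with that phenotype can produce a type-AB Rh- child with a type-AB mother.

Gus, Elan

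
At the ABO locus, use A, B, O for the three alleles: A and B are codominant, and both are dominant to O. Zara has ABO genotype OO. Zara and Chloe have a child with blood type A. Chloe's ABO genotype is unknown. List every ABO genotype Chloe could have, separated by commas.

AA, AB, AO

For each candidate genotype of Chloe, check whether crossing it with OO can produce every observed child phenotype.
  AA → possible child types {A} ✓
  AB → possible child types {A, B} ✓
  AO → possible child types {O, A} ✓
  BB → possible child types {B} ✗
  BO → possible child types {O, B} ✗
  OO → possible child types {O} ✗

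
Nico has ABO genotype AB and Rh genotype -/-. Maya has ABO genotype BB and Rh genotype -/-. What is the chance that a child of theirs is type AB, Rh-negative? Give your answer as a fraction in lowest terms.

1/2

ABO cross AB × BB → offspring phenotypes: 1/2 B, 1/2 AB.
Rh cross -/- × -/- → 1 Rh-.
Independent loci: P(type AB, Rh-negative) = 1/2 × 1 = 1/2.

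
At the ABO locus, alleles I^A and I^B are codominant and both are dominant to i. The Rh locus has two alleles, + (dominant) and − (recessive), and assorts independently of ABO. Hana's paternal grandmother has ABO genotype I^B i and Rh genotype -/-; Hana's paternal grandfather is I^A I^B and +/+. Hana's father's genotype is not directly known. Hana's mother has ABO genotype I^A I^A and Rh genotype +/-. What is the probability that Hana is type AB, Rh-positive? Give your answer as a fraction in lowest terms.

Hana's father's ABO genotype from I^B i × I^A I^B: 1/4 I^A I^B, 1/4 I^A i, 1/4 I^B I^B, 1/4 I^B i.
Crossing each possibility with the mother I^A I^A and summing P(type AB): 1/4·1/2 + 1/4·0 + 1/4·1 + 1/4·1/2 = 1/2.
Similarly for Rh via the father's Rh distribution: P(Rh+) = 3/4.
Independent loci: 1/2 × 3/4 = 3/8.

3/8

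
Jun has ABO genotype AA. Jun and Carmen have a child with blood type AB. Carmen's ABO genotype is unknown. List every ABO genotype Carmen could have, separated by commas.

For each candidate genotype of Carmen, check whether crossing it with AA can produce every observed child phenotype.
  AA → possible child types {A} ✗
  AB → possible child types {A, AB} ✓
  AO → possible child types {A} ✗
  BB → possible child types {AB} ✓
  BO → possible child types {A, AB} ✓
  OO → possible child types {A} ✗

AB, BB, BO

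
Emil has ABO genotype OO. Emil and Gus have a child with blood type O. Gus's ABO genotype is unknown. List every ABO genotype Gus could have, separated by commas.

For each candidate genotype of Gus, check whether crossing it with OO can produce every observed child phenotype.
  AA → possible child types {A} ✗
  AB → possible child types {A, B} ✗
  AO → possible child types {O, A} ✓
  BB → possible child types {B} ✗
  BO → possible child types {O, B} ✓
  OO → possible child types {O} ✓

AO, BO, OO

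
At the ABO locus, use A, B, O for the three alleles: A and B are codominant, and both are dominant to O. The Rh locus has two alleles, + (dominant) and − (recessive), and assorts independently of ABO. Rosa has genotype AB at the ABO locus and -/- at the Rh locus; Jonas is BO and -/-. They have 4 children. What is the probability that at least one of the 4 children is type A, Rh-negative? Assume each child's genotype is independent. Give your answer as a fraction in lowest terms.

175/256

ABO cross AB × BO → 1/4 A, 1/2 B, 1/4 AB.
Rh cross -/- × -/- → 1 Rh-; so P(type A, Rh-negative) = 1/4 × 1 = 1/4 per child.
P(none) = (3/4)^4 = 81/256; P(at least one) = 1 − 81/256 = 175/256.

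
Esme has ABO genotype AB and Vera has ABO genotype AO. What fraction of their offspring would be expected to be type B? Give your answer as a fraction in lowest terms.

ABO cross AB × AO → offspring phenotypes: 1/2 A, 1/4 B, 1/4 AB.
So P(type B) = 1/4.

1/4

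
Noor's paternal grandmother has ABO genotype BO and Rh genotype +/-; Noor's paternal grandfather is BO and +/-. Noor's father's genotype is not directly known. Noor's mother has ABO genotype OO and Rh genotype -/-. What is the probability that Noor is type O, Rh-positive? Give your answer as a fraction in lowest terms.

1/4

Noor's father's ABO genotype from BO × BO: 1/4 BB, 1/2 BO, 1/4 OO.
Crossing each possibility with the mother OO and summing P(type O): 1/4·0 + 1/2·1/2 + 1/4·1 = 1/2.
Similarly for Rh via the father's Rh distribution: P(Rh+) = 1/2.
Independent loci: 1/2 × 1/2 = 1/4.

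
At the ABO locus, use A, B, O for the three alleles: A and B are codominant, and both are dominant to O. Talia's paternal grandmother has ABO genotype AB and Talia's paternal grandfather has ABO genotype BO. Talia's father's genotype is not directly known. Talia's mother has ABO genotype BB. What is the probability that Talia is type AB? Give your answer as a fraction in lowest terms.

Talia's father's ABO genotype from AB × BO: 1/4 AB, 1/4 AO, 1/4 BB, 1/4 BO.
Crossing each possibility with the mother BB and summing P(type AB): 1/4·1/2 + 1/4·1/2 + 1/4·0 + 1/4·0 = 1/4.

1/4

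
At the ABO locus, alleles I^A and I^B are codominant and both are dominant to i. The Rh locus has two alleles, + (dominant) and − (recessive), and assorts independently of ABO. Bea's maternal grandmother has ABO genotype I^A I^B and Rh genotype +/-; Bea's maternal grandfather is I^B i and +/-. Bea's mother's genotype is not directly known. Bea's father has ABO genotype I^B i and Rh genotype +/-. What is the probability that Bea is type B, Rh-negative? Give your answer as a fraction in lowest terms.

5/32

Bea's mother's ABO genotype from I^A I^B × I^B i: 1/4 I^A I^B, 1/4 I^A i, 1/4 I^B I^B, 1/4 I^B i.
Crossing each possibility with the father I^B i and summing P(type B): 1/4·1/2 + 1/4·1/4 + 1/4·1 + 1/4·3/4 = 5/8.
Similarly for Rh via the mother's Rh distribution: P(Rh-) = 1/4.
Independent loci: 5/8 × 1/4 = 5/32.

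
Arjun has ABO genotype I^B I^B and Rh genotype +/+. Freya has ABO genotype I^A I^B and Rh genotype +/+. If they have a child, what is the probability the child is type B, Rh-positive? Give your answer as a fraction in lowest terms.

ABO cross I^B I^B × I^A I^B → offspring phenotypes: 1/2 B, 1/2 AB.
Rh cross +/+ × +/+ → 1 Rh+.
Independent loci: P(type B, Rh-positive) = 1/2 × 1 = 1/2.

1/2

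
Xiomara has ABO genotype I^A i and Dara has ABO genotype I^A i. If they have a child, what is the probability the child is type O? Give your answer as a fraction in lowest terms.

1/4

ABO cross I^A i × I^A i → offspring phenotypes: 1/4 O, 3/4 A.
So P(type O) = 1/4.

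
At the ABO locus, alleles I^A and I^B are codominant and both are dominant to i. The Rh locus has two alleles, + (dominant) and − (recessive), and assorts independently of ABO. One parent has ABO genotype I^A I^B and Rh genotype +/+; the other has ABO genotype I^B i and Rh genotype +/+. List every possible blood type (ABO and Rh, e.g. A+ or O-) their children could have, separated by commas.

Gametes from I^A I^B × I^B i give offspring ABO genotypes I^A I^B, I^A i, I^B I^B, I^B i, i.e. phenotypes A, B, AB.
Rh cross +/+ × +/+ → phenotypes Rh+.
Combining independently: A+, B+, AB+.

A+, B+, AB+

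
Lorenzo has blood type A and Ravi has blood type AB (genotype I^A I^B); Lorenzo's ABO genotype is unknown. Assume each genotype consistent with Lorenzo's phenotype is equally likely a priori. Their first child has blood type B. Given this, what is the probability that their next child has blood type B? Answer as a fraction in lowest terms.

1/4

Possible genotypes: Lorenzo ∈ {I^A I^A, I^A i}; Ravi ∈ {I^A I^B}.
Weight each parental genotype pair by prior × P(type-B child):
  I^A i × I^A I^B: posterior weight 1; P(next child type B) = 1/4.
Weighted sum = 1/4.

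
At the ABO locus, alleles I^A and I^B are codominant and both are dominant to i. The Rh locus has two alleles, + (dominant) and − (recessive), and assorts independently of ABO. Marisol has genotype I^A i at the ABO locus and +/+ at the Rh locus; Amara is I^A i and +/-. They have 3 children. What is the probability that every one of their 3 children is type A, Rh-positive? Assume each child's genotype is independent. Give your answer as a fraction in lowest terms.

ABO cross I^A i × I^A i → 1/4 O, 3/4 A.
Rh cross +/+ × +/- → 1 Rh+; so P(type A, Rh-positive) = 3/4 × 1 = 3/4 per child.
All 3 independent: (3/4)^3 = 27/64.

27/64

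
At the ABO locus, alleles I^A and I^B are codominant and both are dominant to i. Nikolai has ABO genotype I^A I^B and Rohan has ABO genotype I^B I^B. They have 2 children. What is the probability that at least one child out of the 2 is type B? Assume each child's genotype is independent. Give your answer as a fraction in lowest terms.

ABO cross I^A I^B × I^B I^B → 1/2 B, 1/2 AB.
So P(type B) = 1/2 per child.
P(none) = (1/2)^2 = 1/4; P(at least one) = 1 − 1/4 = 3/4.

3/4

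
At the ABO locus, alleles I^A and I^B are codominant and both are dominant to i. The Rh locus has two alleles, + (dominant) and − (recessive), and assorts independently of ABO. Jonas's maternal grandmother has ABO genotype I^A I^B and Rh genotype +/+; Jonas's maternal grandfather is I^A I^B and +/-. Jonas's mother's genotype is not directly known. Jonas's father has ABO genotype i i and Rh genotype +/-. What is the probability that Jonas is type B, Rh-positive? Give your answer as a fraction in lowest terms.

7/16

Jonas's mother's ABO genotype from I^A I^B × I^A I^B: 1/4 I^A I^A, 1/2 I^A I^B, 1/4 I^B I^B.
Crossing each possibility with the father i i and summing P(type B): 1/4·0 + 1/2·1/2 + 1/4·1 = 1/2.
Similarly for Rh via the mother's Rh distribution: P(Rh+) = 7/8.
Independent loci: 1/2 × 7/8 = 7/16.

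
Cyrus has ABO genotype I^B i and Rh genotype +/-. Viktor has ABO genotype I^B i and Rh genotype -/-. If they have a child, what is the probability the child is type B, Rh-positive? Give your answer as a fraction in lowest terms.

3/8

ABO cross I^B i × I^B i → offspring phenotypes: 1/4 O, 3/4 B.
Rh cross +/- × -/- → 1/2 Rh+, 1/2 Rh-.
Independent loci: P(type B, Rh-positive) = 3/4 × 1/2 = 3/8.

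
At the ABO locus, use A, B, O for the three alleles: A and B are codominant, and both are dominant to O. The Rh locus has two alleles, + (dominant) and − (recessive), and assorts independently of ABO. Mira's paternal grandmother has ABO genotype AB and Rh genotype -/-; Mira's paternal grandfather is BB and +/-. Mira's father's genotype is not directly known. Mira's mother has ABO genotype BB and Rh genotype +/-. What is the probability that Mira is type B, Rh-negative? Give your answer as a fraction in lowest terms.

9/32

Mira's father's ABO genotype from AB × BB: 1/2 AB, 1/2 BB.
Crossing each possibility with the mother BB and summing P(type B): 1/2·1/2 + 1/2·1 = 3/4.
Similarly for Rh via the father's Rh distribution: P(Rh-) = 3/8.
Independent loci: 3/4 × 3/8 = 9/32.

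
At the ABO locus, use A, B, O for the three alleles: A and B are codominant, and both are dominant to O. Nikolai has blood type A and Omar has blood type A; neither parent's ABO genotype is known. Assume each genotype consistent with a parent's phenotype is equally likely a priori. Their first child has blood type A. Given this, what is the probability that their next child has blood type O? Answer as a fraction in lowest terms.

1/20

Possible genotypes: Nikolai ∈ {AA, AO}; Omar ∈ {AA, AO}.
Weight each parental genotype pair by prior × P(type-A child):
  AA × AA: posterior weight 4/15; P(next child type O) = 0.
  AA × AO: posterior weight 4/15; P(next child type O) = 0.
  AO × AA: posterior weight 4/15; P(next child type O) = 0.
  AO × AO: posterior weight 1/5; P(next child type O) = 1/4.
Weighted sum = 1/20.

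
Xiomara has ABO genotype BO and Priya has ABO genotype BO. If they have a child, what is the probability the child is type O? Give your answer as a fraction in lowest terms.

1/4

ABO cross BO × BO → offspring phenotypes: 1/4 O, 3/4 B.
So P(type O) = 1/4.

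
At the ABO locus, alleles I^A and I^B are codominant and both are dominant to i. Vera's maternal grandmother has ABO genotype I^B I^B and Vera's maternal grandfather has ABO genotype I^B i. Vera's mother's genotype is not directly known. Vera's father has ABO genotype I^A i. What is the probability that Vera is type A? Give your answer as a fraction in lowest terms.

Vera's mother's ABO genotype from I^B I^B × I^B i: 1/2 I^B I^B, 1/2 I^B i.
Crossing each possibility with the father I^A i and summing P(type A): 1/2·0 + 1/2·1/4 = 1/8.

1/8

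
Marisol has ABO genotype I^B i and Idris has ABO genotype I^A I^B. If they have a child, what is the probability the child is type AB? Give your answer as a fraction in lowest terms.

ABO cross I^B i × I^A I^B → offspring phenotypes: 1/4 A, 1/2 B, 1/4 AB.
So P(type AB) = 1/4.

1/4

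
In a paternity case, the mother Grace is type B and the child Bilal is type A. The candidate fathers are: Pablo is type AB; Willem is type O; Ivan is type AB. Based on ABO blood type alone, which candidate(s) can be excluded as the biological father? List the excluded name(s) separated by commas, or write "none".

Willem

A candidate is excluded only if no genotype consistent with his phenotype could produce a type A child with a type B mother.
Willem (type O): no genotype consistent with that phenotype can produce a type-A child with a type-B mother.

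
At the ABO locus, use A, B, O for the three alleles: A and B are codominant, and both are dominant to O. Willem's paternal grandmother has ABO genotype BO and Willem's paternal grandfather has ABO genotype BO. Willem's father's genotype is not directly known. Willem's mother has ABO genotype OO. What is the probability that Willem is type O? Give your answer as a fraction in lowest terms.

Willem's father's ABO genotype from BO × BO: 1/4 BB, 1/2 BO, 1/4 OO.
Crossing each possibility with the mother OO and summing P(type O): 1/4·0 + 1/2·1/2 + 1/4·1 = 1/2.

1/2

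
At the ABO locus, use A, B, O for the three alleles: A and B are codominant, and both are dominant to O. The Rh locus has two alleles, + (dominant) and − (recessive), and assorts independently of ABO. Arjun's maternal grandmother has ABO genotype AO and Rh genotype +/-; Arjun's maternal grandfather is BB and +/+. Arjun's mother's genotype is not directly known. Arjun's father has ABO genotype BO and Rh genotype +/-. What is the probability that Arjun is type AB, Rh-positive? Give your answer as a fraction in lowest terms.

7/64

Arjun's mother's ABO genotype from AO × BB: 1/2 AB, 1/2 BO.
Crossing each possibility with the father BO and summing P(type AB): 1/2·1/4 + 1/2·0 = 1/8.
Similarly for Rh via the mother's Rh distribution: P(Rh+) = 7/8.
Independent loci: 1/8 × 7/8 = 7/64.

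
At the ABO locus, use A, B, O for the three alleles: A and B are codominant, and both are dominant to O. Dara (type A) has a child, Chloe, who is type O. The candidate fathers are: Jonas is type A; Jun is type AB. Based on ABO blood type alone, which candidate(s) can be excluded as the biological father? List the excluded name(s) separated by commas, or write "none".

Jun

A candidate is excluded only if no genotype consistent with his phenotype could produce a type O child with a type A mother.
Jun (type AB): no genotype consistent with that phenotype can produce a type-O child with a type-A mother.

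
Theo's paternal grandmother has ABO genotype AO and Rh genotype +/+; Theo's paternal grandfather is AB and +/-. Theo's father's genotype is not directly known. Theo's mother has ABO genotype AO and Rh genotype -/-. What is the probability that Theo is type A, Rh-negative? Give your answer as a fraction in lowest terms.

Theo's father's ABO genotype from AO × AB: 1/4 AA, 1/4 AB, 1/4 AO, 1/4 BO.
Crossing each possibility with the mother AO and summing P(type A): 1/4·1 + 1/4·1/2 + 1/4·3/4 + 1/4·1/4 = 5/8.
Similarly for Rh via the father's Rh distribution: P(Rh-) = 1/4.
Independent loci: 5/8 × 1/4 = 5/32.

5/32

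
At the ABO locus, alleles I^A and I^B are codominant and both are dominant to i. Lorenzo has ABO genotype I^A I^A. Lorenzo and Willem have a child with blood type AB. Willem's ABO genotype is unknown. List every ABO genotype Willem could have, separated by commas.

For each candidate genotype of Willem, check whether crossing it with I^A I^A can produce every observed child phenotype.
  I^A I^A → possible child types {A} ✗
  I^A I^B → possible child types {A, AB} ✓
  I^A i → possible child types {A} ✗
  I^B I^B → possible child types {AB} ✓
  I^B i → possible child types {A, AB} ✓
  i i → possible child types {A} ✗

I^A I^B, I^B I^B, I^B i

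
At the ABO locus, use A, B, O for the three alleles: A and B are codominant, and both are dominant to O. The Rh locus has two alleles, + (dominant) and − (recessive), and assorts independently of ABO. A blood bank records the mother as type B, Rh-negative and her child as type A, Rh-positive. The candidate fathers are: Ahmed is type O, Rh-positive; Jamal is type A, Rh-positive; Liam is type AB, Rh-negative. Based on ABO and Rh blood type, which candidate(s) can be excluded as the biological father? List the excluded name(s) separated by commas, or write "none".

Ahmed, Liam

A candidate is excluded only if no genotype consistent with his phenotype could produce a type A, Rh-positive child with a type B, Rh-negative mother.
Ahmed (type O, Rh+): no genotype consistent with that phenotype can produce a type-A Rh+ child with a type-B mother.
Liam (type AB, Rh-): no genotype consistent with that phenotype can produce a type-A Rh+ child with a type-B mother.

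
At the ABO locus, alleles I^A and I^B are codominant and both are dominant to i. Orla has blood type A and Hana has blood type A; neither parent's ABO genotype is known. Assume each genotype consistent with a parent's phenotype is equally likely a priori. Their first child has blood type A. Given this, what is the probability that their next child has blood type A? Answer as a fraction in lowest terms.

19/20

Possible genotypes: Orla ∈ {I^A I^A, I^A i}; Hana ∈ {I^A I^A, I^A i}.
Weight each parental genotype pair by prior × P(type-A child):
  I^A I^A × I^A I^A: posterior weight 4/15; P(next child type A) = 1.
  I^A I^A × I^A i: posterior weight 4/15; P(next child type A) = 1.
  I^A i × I^A I^A: posterior weight 4/15; P(next child type A) = 1.
  I^A i × I^A i: posterior weight 1/5; P(next child type A) = 3/4.
Weighted sum = 19/20.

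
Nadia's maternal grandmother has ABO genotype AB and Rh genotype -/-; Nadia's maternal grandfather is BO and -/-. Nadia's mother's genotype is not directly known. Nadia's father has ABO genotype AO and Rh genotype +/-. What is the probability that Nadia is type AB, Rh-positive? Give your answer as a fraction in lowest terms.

Nadia's mother's ABO genotype from AB × BO: 1/4 AB, 1/4 AO, 1/4 BB, 1/4 BO.
Crossing each possibility with the father AO and summing P(type AB): 1/4·1/4 + 1/4·0 + 1/4·1/2 + 1/4·1/4 = 1/4.
Similarly for Rh via the mother's Rh distribution: P(Rh+) = 1/2.
Independent loci: 1/4 × 1/2 = 1/8.

1/8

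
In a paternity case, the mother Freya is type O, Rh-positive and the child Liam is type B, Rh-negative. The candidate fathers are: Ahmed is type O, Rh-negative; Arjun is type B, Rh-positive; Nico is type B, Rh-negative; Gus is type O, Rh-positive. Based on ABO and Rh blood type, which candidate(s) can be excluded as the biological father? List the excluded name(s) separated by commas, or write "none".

Ahmed, Gus

A candidate is excluded only if no genotype consistent with his phenotype could produce a type B, Rh-negative child with a type O, Rh-positive mother.
Ahmed (type O, Rh-): no genotype consistent with that phenotype can produce a type-B Rh- child with a type-O mother.
Gus (type O, Rh+): no genotype consistent with that phenotype can produce a type-B Rh- child with a type-O mother.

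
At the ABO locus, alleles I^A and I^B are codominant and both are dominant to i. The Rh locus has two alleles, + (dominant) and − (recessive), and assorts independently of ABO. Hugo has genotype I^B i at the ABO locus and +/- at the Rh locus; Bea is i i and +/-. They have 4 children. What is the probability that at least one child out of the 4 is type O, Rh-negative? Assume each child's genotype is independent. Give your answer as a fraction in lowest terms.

ABO cross I^B i × i i → 1/2 O, 1/2 B.
Rh cross +/- × +/- → 3/4 Rh+, 1/4 Rh-; so P(type O, Rh-negative) = 1/2 × 1/4 = 1/8 per child.
P(none) = (7/8)^4 = 2401/4096; P(at least one) = 1 − 2401/4096 = 1695/4096.

1695/4096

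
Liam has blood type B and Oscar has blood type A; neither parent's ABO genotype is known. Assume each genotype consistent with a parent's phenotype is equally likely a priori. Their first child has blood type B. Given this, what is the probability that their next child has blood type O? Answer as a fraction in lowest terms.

1/12

Possible genotypes: Liam ∈ {BB, BO}; Oscar ∈ {AA, AO}.
Weight each parental genotype pair by prior × P(type-B child):
  BB × AO: posterior weight 2/3; P(next child type O) = 0.
  BO × AO: posterior weight 1/3; P(next child type O) = 1/4.
Weighted sum = 1/12.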